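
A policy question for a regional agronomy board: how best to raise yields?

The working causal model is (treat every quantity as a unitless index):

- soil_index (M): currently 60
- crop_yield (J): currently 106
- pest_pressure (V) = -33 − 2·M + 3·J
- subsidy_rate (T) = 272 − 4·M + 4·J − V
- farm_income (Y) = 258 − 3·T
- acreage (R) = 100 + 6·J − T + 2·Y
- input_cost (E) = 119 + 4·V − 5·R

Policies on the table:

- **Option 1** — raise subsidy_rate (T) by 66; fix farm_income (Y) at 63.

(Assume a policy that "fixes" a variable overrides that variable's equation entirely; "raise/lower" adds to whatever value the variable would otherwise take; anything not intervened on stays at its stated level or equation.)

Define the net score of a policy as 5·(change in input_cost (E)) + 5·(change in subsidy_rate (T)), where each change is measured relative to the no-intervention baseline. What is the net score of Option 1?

Baseline:
  M = 60
  J = 106
  V = -33 − 2·60 + 3·106 = 165
  T = 272 − 4·60 + 4·106 − 165 = 291
  Y = 258 − 3·291 = -615
  R = 100 + 6·106 − 291 + 2·(-615) = -785
  E = 119 + 4·165 − 5·(-785) = 4704
Option 1 (T + 66, Y := 63):
  M = 60
  J = 106
  V = -33 − 2·60 + 3·106 = 165
  T = 272 − 4·60 + 4·106 − 165 (+66 from intervention) = 357
  Y = 63
  R = 100 + 6·106 − 357 + 2·63 = 505
  E = 119 + 4·165 − 5·505 = -1746
ΔE = -1746 − 4704 = -6450; ΔT = 357 − 291 = 66
Score = 5·(-6450) + 5·66 = -31920

-31920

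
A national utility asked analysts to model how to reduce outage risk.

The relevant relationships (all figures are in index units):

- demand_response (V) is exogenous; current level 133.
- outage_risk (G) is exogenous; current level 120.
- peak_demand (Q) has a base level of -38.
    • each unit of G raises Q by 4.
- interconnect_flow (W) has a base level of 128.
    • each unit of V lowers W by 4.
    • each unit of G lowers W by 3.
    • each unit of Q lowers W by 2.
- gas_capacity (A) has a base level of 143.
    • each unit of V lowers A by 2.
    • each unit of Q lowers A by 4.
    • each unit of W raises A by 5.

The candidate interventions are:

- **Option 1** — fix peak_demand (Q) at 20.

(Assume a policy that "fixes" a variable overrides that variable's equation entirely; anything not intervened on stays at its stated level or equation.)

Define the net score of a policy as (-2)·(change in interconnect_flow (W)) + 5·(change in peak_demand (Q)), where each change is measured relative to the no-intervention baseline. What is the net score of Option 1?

-3798

Baseline:
  V = 133
  G = 120
  Q = -38 + 4·120 = 442
  W = 128 − 4·133 − 3·120 − 2·442 = -1648
Option 1 (Q := 20):
  V = 133
  G = 120
  Q = 20
  W = 128 − 4·133 − 3·120 − 2·20 = -804
ΔW = -804 − (-1648) = 844; ΔQ = 20 − 442 = -422
Score = (-2)·844 + 5·(-422) = -3798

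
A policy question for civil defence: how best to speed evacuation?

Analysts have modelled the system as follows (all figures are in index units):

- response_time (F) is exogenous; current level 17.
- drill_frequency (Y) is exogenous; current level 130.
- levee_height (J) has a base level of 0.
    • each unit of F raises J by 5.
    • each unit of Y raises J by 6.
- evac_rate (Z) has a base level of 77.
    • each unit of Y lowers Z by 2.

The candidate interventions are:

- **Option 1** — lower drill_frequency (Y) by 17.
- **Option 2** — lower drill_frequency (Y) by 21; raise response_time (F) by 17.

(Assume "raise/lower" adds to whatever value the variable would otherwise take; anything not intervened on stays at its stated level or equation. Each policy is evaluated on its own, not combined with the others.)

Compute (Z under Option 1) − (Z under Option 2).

Option 1 (Y − 17):
  Y = 130 − 17 = 113
  Z = 77 − 2·113 = -149
Option 2 (Y − 21, F + 17):
  Y = 130 − 21 = 109
  Z = 77 − 2·109 = -141
Z: -149 − (-141) = -8

-8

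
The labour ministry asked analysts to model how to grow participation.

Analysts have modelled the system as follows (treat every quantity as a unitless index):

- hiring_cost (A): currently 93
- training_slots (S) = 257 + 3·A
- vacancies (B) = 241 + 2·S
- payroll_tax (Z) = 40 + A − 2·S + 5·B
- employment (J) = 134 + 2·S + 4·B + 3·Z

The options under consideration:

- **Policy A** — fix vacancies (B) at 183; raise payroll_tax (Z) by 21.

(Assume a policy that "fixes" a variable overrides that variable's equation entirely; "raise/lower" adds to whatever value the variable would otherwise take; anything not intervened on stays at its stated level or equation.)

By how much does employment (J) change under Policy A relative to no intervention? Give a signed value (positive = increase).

Baseline:
  A = 93
  S = 257 + 3·93 = 536
  B = 241 + 2·536 = 1313
  Z = 40 + 93 − 2·536 + 5·1313 = 5626
  J = 134 + 2·536 + 4·1313 + 3·5626 = 23336
Policy A (B := 183, Z + 21):
  A = 93
  S = 257 + 3·93 = 536
  B = 183
  Z = 40 + 93 − 2·536 + 5·183 (+21 from intervention) = -3
  J = 134 + 2·536 + 4·183 + 3·(-3) = 1929
Change in J: 1929 − 23336 = -21407

-21407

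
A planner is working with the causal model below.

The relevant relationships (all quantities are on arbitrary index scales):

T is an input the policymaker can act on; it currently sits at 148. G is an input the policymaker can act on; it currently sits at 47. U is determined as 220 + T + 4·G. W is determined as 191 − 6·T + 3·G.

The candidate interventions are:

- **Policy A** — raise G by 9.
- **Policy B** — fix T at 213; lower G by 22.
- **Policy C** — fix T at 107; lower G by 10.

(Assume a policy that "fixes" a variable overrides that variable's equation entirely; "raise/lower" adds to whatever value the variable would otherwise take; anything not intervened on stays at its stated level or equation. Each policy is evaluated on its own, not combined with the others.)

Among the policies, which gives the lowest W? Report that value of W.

Policy A (G + 9):
  T = 148
  G = 47 + 9 = 56
  W = 191 − 6·148 + 3·56 = -529
Policy B (T := 213, G − 22):
  T = 213
  G = 47 − 22 = 25
  W = 191 − 6·213 + 3·25 = -1012
Policy C (T := 107, G − 10):
  T = 107
  G = 47 − 10 = 37
  W = 191 − 6·107 + 3·37 = -340
Comparing — Policy A: W=-529, Policy B: W=-1012, Policy C: W=-340. Lowest is -1012 (Policy B).

-1012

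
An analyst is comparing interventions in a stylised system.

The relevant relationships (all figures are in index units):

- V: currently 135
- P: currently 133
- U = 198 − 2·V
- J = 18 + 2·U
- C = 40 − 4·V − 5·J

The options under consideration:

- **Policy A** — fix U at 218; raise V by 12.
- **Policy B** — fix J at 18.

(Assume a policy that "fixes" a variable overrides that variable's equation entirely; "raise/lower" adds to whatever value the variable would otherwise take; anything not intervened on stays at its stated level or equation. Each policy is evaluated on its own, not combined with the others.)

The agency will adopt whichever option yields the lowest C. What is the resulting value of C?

-2818

Policy A (U := 218, V + 12):
  V = 135 + 12 = 147
  U = 218
  J = 18 + 2·218 = 454
  C = 40 − 4·147 − 5·454 = -2818
Policy B (J := 18):
  V = 135
  U = 198 − 2·135 = -72
  J = 18
  C = 40 − 4·135 − 5·18 = -590
Comparing — Policy A: C=-2818, Policy B: C=-590. Lowest is -2818 (Policy A).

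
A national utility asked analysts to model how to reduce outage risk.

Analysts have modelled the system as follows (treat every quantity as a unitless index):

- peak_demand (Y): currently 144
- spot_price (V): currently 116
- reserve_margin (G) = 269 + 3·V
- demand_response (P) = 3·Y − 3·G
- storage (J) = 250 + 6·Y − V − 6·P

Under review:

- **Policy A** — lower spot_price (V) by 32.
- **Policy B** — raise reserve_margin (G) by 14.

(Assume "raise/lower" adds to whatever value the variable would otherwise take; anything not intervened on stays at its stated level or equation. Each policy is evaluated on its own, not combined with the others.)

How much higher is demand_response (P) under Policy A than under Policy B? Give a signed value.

330

Policy A (V − 32):
  Y = 144
  V = 116 − 32 = 84
  G = 269 + 3·84 = 521
  P = 0 + 3·144 − 3·521 = -1131
Policy B (G + 14):
  Y = 144
  V = 116
  G = 269 + 3·116 (+14 from intervention) = 631
  P = 0 + 3·144 − 3·631 = -1461
P: -1131 − (-1461) = 330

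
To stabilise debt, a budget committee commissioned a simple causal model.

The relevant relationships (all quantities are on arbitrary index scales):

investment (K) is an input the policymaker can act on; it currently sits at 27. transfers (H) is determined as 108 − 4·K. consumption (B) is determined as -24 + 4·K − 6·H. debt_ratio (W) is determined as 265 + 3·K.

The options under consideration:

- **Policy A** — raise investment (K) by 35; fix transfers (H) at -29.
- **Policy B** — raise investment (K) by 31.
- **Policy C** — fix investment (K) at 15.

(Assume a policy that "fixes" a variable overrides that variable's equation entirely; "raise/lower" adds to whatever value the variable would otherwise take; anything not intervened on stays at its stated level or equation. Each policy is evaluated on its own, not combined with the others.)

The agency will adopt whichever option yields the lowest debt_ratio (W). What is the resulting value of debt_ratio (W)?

Policy A (K + 35, H := -29):
  K = 27 + 35 = 62
  W = 265 + 3·62 = 451
Policy B (K + 31):
  K = 27 + 31 = 58
  W = 265 + 3·58 = 439
Policy C (K := 15):
  K = 15
  W = 265 + 3·15 = 310
Comparing — Policy A: W=451, Policy B: W=439, Policy C: W=310. Lowest is 310 (Policy C).

310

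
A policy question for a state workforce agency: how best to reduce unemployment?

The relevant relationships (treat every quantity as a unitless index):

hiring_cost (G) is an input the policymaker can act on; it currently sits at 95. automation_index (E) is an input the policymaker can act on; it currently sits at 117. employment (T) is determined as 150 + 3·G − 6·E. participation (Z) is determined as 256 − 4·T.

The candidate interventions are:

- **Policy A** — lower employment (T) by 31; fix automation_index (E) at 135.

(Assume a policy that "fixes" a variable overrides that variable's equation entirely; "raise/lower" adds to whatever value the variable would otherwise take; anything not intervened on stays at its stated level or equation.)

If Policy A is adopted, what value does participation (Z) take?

1880

Policy A (T − 31, E := 135):
  G = 95
  E = 135
  T = 150 + 3·95 − 6·135 (−31 from intervention) = -406
  Z = 256 − 4·(-406) = 1880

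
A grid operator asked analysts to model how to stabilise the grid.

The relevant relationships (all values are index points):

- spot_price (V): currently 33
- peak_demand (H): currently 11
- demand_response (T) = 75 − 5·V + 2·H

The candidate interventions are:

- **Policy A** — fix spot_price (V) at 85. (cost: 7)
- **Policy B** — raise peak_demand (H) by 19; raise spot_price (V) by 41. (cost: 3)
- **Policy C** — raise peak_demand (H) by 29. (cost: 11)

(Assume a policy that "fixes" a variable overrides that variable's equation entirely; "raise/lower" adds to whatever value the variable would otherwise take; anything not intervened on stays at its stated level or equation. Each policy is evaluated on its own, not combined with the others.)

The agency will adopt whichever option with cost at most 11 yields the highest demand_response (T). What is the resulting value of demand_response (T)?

-10

Policy A (V := 85):
  V = 85
  H = 11
  T = 75 − 5·85 + 2·11 = -328
Policy B (H + 19, V + 41):
  V = 33 + 41 = 74
  H = 11 + 19 = 30
  T = 75 − 5·74 + 2·30 = -235
Policy C (H + 29):
  V = 33
  H = 11 + 29 = 40
  T = 75 − 5·33 + 2·40 = -10
Comparing — Policy A: T=-328, Policy B: T=-235, Policy C: T=-10. Highest is -10 (Policy C).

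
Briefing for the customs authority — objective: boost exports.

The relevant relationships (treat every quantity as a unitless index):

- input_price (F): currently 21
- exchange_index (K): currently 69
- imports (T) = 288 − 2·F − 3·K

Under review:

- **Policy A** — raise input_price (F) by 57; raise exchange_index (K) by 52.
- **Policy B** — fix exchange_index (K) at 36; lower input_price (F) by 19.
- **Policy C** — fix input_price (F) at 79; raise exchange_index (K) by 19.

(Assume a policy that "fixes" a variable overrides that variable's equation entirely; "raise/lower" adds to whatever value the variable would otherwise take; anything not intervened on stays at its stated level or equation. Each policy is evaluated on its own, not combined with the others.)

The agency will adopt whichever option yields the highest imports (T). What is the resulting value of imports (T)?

176

Policy A (F + 57, K + 52):
  F = 21 + 57 = 78
  K = 69 + 52 = 121
  T = 288 − 2·78 − 3·121 = -231
Policy B (K := 36, F − 19):
  F = 21 − 19 = 2
  K = 36
  T = 288 − 2·2 − 3·36 = 176
Policy C (F := 79, K + 19):
  F = 79
  K = 69 + 19 = 88
  T = 288 − 2·79 − 3·88 = -134
Comparing — Policy A: T=-231, Policy B: T=176, Policy C: T=-134. Highest is 176 (Policy B).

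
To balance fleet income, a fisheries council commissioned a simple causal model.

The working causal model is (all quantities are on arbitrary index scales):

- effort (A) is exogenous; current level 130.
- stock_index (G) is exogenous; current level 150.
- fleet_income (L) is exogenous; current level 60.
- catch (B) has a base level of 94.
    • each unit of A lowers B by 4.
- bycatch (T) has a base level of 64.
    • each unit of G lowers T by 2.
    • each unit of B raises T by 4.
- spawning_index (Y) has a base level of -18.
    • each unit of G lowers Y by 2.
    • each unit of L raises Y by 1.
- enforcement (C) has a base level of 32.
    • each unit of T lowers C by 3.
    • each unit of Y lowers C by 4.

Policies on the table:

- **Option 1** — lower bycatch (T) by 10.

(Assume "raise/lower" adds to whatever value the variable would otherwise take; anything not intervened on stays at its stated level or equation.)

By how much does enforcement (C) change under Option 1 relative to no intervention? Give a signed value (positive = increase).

Baseline:
  A = 130
  G = 150
  L = 60
  B = 94 − 4·130 = -426
  T = 64 − 2·150 + 4·(-426) = -1940
  Y = -18 − 2·150 + 60 = -258
  C = 32 − 3·(-1940) − 4·(-258) = 6884
Option 1 (T − 10):
  A = 130
  G = 150
  L = 60
  B = 94 − 4·130 = -426
  T = 64 − 2·150 + 4·(-426) (−10 from intervention) = -1950
  Y = -18 − 2·150 + 60 = -258
  C = 32 − 3·(-1950) − 4·(-258) = 6914
Change in C: 6914 − 6884 = 30

30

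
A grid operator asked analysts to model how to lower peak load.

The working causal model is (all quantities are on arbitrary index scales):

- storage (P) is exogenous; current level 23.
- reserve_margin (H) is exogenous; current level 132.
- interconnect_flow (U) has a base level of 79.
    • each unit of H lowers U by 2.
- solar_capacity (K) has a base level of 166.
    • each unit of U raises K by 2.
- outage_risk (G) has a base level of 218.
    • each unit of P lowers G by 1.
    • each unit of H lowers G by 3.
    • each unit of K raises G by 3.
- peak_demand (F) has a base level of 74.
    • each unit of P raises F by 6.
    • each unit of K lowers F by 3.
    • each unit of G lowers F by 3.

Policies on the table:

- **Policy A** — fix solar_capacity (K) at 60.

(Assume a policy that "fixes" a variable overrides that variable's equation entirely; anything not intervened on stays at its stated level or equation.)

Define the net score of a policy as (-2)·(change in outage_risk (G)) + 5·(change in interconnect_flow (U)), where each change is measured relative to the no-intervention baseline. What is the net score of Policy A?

Baseline:
  P = 23
  H = 132
  U = 79 − 2·132 = -185
  K = 166 + 2·(-185) = -204
  G = 218 − 23 − 3·132 + 3·(-204) = -813
Policy A (K := 60):
  P = 23
  H = 132
  U = 79 − 2·132 = -185
  K = 60
  G = 218 − 23 − 3·132 + 3·60 = -21
ΔG = -21 − (-813) = 792; ΔU = -185 − (-185) = 0
Score = (-2)·792 + 5·0 = -1584

-1584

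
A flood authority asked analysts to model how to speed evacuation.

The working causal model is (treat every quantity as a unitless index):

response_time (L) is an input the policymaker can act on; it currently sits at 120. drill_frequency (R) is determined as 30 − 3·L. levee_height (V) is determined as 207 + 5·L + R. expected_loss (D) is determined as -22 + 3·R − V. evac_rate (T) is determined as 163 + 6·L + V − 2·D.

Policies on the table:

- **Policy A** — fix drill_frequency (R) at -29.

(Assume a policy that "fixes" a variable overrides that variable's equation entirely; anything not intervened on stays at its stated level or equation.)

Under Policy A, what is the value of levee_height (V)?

Policy A (R := -29):
  L = 120
  R = -29
  V = 207 + 5·120 + (-29) = 778

778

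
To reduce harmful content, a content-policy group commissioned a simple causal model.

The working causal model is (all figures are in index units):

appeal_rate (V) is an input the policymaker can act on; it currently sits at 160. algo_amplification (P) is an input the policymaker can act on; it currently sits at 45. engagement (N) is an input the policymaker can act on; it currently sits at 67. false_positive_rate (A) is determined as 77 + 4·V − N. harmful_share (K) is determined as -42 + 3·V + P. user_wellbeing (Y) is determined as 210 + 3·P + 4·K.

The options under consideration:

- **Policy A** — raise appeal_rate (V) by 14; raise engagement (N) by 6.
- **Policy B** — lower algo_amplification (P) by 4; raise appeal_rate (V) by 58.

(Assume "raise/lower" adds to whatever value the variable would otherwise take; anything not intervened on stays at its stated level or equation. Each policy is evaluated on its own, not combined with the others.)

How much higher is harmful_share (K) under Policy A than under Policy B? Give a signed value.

Policy A (V + 14, N + 6):
  V = 160 + 14 = 174
  P = 45
  K = -42 + 3·174 + 45 = 525
Policy B (P − 4, V + 58):
  V = 160 + 58 = 218
  P = 45 − 4 = 41
  K = -42 + 3·218 + 41 = 653
K: 525 − 653 = -128

-128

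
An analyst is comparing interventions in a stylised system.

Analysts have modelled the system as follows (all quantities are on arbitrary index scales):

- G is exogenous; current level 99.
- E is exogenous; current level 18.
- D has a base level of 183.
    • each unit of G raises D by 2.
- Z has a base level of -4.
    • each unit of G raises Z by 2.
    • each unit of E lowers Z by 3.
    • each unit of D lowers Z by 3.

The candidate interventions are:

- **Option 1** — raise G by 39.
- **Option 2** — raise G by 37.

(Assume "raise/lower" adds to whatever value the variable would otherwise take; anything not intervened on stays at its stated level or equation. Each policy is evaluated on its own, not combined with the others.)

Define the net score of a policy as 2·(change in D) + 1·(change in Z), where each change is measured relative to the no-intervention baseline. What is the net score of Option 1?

Baseline:
  G = 99
  E = 18
  D = 183 + 2·99 = 381
  Z = -4 + 2·99 − 3·18 − 3·381 = -1003
Option 1 (G + 39):
  G = 99 + 39 = 138
  E = 18
  D = 183 + 2·138 = 459
  Z = -4 + 2·138 − 3·18 − 3·459 = -1159
ΔD = 459 − 381 = 78; ΔZ = -1159 − (-1003) = -156
Score = 2·78 + 1·(-156) = 0

0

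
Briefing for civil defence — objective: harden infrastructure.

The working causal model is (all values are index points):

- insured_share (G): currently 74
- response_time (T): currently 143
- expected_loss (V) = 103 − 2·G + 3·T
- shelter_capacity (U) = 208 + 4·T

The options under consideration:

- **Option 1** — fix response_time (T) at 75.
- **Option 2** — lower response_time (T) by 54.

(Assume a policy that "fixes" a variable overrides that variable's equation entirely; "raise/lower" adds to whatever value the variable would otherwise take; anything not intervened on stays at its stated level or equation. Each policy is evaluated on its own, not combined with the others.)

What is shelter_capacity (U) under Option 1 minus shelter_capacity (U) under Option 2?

-56

Option 1 (T := 75):
  T = 75
  U = 208 + 4·75 = 508
Option 2 (T − 54):
  T = 143 − 54 = 89
  U = 208 + 4·89 = 564
U: 508 − 564 = -56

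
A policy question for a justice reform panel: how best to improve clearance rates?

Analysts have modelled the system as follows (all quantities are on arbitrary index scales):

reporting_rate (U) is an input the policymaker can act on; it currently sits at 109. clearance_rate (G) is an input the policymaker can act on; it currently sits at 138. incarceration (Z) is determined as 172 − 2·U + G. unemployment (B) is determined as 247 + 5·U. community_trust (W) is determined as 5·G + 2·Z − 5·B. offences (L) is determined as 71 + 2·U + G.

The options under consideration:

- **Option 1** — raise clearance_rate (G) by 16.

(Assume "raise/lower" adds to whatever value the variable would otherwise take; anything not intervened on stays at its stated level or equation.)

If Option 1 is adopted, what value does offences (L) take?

443

Option 1 (G + 16):
  U = 109
  G = 138 + 16 = 154
  L = 71 + 2·109 + 154 = 443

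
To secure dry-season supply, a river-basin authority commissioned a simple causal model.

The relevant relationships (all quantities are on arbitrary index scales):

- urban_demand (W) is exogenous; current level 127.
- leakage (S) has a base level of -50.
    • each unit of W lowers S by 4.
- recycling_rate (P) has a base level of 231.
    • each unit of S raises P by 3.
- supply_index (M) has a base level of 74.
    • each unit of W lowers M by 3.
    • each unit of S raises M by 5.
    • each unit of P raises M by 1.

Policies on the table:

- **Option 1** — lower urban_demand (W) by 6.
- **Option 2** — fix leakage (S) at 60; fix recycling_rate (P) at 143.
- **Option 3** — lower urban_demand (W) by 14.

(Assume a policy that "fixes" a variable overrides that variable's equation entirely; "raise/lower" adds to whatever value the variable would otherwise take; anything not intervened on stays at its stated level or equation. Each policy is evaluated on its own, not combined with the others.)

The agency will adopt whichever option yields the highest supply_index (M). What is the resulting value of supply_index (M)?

136

Option 1 (W − 6):
  W = 127 − 6 = 121
  S = -50 − 4·121 = -534
  P = 231 + 3·(-534) = -1371
  M = 74 − 3·121 + 5·(-534) + (-1371) = -4330
Option 2 (S := 60, P := 143):
  W = 127
  S = 60
  P = 143
  M = 74 − 3·127 + 5·60 + 143 = 136
Option 3 (W − 14):
  W = 127 − 14 = 113
  S = -50 − 4·113 = -502
  P = 231 + 3·(-502) = -1275
  M = 74 − 3·113 + 5·(-502) + (-1275) = -4050
Comparing — Option 1: M=-4330, Option 2: M=136, Option 3: M=-4050. Highest is 136 (Option 2).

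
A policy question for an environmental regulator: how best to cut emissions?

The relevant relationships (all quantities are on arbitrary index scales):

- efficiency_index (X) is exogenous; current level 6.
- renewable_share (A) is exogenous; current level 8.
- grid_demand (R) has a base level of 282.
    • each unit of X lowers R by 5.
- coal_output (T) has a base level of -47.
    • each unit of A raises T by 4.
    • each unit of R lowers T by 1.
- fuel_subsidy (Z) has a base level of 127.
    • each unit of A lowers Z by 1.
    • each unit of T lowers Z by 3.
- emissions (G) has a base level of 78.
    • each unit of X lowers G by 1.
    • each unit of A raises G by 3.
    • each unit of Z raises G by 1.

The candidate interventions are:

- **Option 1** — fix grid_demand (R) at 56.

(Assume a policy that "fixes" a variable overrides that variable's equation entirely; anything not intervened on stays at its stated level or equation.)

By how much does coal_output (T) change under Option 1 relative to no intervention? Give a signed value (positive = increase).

196

Baseline:
  X = 6
  A = 8
  R = 282 − 5·6 = 252
  T = -47 + 4·8 − 252 = -267
Option 1 (R := 56):
  X = 6
  A = 8
  R = 56
  T = -47 + 4·8 − 56 = -71
Change in T: -71 − (-267) = 196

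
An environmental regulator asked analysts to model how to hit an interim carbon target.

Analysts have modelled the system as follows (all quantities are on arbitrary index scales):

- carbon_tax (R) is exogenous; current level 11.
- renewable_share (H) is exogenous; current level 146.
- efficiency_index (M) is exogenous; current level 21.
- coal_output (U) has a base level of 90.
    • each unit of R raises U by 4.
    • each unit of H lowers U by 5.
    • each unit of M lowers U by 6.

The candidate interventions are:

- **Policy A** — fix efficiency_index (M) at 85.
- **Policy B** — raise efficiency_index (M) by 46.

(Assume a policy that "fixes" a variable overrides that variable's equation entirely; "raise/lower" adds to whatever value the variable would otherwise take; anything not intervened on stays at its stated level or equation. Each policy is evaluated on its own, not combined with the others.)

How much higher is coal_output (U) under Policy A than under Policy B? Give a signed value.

-108

Policy A (M := 85):
  R = 11
  H = 146
  M = 85
  U = 90 + 4·11 − 5·146 − 6·85 = -1106
Policy B (M + 46):
  R = 11
  H = 146
  M = 21 + 46 = 67
  U = 90 + 4·11 − 5·146 − 6·67 = -998
U: -1106 − (-998) = -108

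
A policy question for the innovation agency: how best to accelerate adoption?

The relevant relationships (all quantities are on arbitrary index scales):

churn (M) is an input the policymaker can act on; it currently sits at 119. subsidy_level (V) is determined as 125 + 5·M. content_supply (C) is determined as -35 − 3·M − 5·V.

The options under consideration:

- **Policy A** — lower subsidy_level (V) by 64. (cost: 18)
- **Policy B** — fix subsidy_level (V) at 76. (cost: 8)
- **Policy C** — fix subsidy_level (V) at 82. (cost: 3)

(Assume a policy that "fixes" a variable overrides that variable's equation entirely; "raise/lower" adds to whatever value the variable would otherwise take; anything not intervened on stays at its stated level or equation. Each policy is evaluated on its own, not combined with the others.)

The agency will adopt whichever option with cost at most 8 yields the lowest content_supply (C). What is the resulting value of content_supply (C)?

Policy B (V := 76):
  M = 119
  V = 76
  C = -35 − 3·119 − 5·76 = -772
Policy C (V := 82):
  M = 119
  V = 82
  C = -35 − 3·119 − 5·82 = -802
Comparing — Policy B: C=-772, Policy C: C=-802. Lowest is -802 (Policy C).

-802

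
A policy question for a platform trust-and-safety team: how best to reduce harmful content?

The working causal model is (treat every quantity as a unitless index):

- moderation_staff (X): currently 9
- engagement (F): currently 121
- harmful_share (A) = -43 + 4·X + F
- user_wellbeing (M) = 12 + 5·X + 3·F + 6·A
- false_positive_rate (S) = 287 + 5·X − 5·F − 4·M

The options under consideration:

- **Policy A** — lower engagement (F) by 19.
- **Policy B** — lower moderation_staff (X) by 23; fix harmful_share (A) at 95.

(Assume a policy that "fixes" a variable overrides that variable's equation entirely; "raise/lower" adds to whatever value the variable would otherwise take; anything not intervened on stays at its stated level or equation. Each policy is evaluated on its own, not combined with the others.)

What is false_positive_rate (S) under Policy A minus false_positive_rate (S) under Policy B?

Policy A (F − 19):
  X = 9
  F = 121 − 19 = 102
  A = -43 + 4·9 + 102 = 95
  M = 12 + 5·9 + 3·102 + 6·95 = 933
  S = 287 + 5·9 − 5·102 − 4·933 = -3910
Policy B (X − 23, A := 95):
  X = 9 − 23 = -14
  F = 121
  A = 95
  M = 12 + 5·(-14) + 3·121 + 6·95 = 875
  S = 287 + 5·(-14) − 5·121 − 4·875 = -3888
S: -3910 − (-3888) = -22

-22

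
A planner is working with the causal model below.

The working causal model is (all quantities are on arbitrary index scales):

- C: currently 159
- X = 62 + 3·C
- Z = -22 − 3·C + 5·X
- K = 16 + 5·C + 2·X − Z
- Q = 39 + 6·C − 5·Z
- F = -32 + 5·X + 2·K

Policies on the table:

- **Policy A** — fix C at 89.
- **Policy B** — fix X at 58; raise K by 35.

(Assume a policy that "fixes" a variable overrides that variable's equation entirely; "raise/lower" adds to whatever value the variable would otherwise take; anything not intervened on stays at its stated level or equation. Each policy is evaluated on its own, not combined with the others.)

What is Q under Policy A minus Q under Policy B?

-8245

Policy A (C := 89):
  C = 89
  X = 62 + 3·89 = 329
  Z = -22 − 3·89 + 5·329 = 1356
  Q = 39 + 6·89 − 5·1356 = -6207
Policy B (X := 58, K + 35):
  C = 159
  X = 58
  Z = -22 − 3·159 + 5·58 = -209
  Q = 39 + 6·159 − 5·(-209) = 2038
Q: -6207 − 2038 = -8245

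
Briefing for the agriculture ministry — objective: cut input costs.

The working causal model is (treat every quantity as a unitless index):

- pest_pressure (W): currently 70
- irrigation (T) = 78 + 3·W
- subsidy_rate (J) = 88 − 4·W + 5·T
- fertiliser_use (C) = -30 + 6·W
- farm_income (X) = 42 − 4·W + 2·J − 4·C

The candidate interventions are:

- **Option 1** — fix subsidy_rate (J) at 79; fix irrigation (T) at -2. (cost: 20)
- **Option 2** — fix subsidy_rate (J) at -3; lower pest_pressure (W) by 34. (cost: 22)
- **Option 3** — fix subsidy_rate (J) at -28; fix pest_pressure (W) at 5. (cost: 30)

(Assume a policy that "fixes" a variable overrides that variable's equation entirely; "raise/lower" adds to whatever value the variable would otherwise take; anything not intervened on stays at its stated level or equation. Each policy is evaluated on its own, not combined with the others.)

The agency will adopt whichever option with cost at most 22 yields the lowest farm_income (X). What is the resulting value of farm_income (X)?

-1640

Option 1 (J := 79, T := -2):
  W = 70
  T = -2
  J = 79
  C = -30 + 6·70 = 390
  X = 42 − 4·70 + 2·79 − 4·390 = -1640
Option 2 (J := -3, W − 34):
  W = 70 − 34 = 36
  T = 78 + 3·36 = 186
  J = -3
  C = -30 + 6·36 = 186
  X = 42 − 4·36 + 2·(-3) − 4·186 = -852
Comparing — Option 1: X=-1640, Option 2: X=-852. Lowest is -1640 (Option 1).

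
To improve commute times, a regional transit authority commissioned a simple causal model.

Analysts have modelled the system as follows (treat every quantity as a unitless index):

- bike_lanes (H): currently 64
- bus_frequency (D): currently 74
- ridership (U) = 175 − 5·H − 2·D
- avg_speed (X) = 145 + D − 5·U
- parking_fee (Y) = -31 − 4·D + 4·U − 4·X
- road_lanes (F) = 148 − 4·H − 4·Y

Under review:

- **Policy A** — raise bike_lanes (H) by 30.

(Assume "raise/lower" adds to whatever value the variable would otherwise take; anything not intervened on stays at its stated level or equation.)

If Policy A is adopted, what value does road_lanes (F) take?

Policy A (H + 30):
  H = 64 + 30 = 94
  D = 74
  U = 175 − 5·94 − 2·74 = -443
  X = 145 + 74 − 5·(-443) = 2434
  Y = -31 − 4·74 + 4·(-443) − 4·2434 = -11835
  F = 148 − 4·94 − 4·(-11835) = 47112

47112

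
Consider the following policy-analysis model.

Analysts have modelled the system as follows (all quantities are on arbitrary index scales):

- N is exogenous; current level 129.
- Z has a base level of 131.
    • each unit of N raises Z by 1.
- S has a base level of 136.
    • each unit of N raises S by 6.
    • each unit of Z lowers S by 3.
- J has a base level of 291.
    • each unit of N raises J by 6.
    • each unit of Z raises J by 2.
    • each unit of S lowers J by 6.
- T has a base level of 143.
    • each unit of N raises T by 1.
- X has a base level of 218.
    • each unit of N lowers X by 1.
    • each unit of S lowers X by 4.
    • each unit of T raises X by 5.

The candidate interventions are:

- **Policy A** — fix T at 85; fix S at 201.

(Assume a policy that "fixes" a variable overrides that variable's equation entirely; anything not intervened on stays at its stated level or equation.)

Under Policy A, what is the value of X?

Policy A (T := 85, S := 201):
  N = 129
  Z = 131 + 129 = 260
  S = 201
  T = 85
  X = 218 − 129 − 4·201 + 5·85 = -290

-290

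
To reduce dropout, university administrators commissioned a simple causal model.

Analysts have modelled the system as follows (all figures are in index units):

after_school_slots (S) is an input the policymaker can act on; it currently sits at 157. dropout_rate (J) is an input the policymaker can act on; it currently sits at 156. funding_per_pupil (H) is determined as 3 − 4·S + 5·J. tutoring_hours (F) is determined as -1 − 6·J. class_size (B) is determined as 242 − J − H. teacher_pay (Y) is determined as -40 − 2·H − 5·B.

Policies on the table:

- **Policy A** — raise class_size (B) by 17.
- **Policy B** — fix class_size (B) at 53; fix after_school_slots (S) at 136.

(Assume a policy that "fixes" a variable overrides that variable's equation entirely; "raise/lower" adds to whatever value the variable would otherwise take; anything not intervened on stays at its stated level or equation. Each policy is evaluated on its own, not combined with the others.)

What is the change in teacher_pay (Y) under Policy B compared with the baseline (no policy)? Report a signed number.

Baseline:
  S = 157
  J = 156
  H = 3 − 4·157 + 5·156 = 155
  B = 242 − 156 − 155 = -69
  Y = -40 − 2·155 − 5·(-69) = -5
Policy B (B := 53, S := 136):
  S = 136
  J = 156
  H = 3 − 4·136 + 5·156 = 239
  B = 53
  Y = -40 − 2·239 − 5·53 = -783
Change in Y: -783 − (-5) = -778

-778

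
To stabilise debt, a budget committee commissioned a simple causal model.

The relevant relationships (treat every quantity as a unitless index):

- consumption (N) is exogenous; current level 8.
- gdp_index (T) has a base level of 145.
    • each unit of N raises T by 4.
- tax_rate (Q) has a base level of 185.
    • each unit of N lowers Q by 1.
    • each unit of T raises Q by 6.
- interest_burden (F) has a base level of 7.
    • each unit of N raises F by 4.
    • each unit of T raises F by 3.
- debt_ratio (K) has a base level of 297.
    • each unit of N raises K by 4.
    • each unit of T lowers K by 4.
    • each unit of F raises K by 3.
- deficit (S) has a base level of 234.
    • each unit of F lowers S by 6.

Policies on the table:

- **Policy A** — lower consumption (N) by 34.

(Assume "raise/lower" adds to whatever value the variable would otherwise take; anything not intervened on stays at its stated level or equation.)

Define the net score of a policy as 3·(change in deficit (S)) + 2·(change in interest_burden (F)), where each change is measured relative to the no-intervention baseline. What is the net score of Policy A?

Baseline:
  N = 8
  T = 145 + 4·8 = 177
  F = 7 + 4·8 + 3·177 = 570
  S = 234 − 6·570 = -3186
Policy A (N − 34):
  N = 8 − 34 = -26
  T = 145 + 4·(-26) = 41
  F = 7 + 4·(-26) + 3·41 = 26
  S = 234 − 6·26 = 78
ΔS = 78 − (-3186) = 3264; ΔF = 26 − 570 = -544
Score = 3·3264 + 2·(-544) = 8704

8704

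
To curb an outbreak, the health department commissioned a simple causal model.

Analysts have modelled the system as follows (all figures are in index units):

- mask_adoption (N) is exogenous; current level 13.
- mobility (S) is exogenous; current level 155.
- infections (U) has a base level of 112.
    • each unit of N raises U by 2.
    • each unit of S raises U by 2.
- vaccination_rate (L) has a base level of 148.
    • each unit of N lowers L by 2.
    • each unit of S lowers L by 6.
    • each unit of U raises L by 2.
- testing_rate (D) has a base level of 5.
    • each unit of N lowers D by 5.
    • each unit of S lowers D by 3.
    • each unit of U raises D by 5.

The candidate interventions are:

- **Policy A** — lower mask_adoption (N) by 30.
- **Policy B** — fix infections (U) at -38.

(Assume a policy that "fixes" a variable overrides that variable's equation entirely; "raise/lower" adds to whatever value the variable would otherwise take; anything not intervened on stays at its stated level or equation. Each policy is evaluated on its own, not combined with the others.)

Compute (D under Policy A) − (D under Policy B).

2280

Policy A (N − 30):
  N = 13 − 30 = -17
  S = 155
  U = 112 + 2·(-17) + 2·155 = 388
  D = 5 − 5·(-17) − 3·155 + 5·388 = 1565
Policy B (U := -38):
  N = 13
  S = 155
  U = -38
  D = 5 − 5·13 − 3·155 + 5·(-38) = -715
D: 1565 − (-715) = 2280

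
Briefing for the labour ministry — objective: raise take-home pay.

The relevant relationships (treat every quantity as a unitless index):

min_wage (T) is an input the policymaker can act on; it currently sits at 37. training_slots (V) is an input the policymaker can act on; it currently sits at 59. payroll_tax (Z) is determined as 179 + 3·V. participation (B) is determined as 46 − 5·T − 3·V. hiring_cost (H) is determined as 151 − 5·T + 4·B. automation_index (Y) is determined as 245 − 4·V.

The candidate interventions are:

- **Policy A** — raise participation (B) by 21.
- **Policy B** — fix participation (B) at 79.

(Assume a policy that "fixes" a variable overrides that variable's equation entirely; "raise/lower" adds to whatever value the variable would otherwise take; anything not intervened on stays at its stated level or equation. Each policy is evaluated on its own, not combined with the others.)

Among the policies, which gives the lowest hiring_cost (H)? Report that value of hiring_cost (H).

-1214

Policy A (B + 21):
  T = 37
  V = 59
  B = 46 − 5·37 − 3·59 (+21 from intervention) = -295
  H = 151 − 5·37 + 4·(-295) = -1214
Policy B (B := 79):
  T = 37
  V = 59
  B = 79
  H = 151 − 5·37 + 4·79 = 282
Comparing — Policy A: H=-1214, Policy B: H=282. Lowest is -1214 (Policy A).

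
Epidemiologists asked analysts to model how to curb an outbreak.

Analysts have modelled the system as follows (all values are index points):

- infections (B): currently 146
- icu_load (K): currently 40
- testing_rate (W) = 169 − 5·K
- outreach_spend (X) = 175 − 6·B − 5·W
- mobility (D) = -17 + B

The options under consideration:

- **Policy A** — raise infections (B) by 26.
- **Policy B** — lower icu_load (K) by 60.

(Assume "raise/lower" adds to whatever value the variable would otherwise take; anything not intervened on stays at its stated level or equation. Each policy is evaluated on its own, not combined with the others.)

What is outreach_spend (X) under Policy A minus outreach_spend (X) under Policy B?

Policy A (B + 26):
  B = 146 + 26 = 172
  K = 40
  W = 169 − 5·40 = -31
  X = 175 − 6·172 − 5·(-31) = -702
Policy B (K − 60):
  B = 146
  K = 40 − 60 = -20
  W = 169 − 5·(-20) = 269
  X = 175 − 6·146 − 5·269 = -2046
X: -702 − (-2046) = 1344

1344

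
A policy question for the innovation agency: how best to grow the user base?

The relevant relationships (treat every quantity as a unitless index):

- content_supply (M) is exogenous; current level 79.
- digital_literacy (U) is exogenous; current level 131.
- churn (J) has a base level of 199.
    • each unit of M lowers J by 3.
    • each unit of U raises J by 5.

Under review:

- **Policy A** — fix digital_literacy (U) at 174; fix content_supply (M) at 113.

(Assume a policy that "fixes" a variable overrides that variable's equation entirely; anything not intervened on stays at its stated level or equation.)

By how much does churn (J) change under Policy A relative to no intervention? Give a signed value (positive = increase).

113

Baseline:
  M = 79
  U = 131
  J = 199 − 3·79 + 5·131 = 617
Policy A (U := 174, M := 113):
  M = 113
  U = 174
  J = 199 − 3·113 + 5·174 = 730
Change in J: 730 − 617 = 113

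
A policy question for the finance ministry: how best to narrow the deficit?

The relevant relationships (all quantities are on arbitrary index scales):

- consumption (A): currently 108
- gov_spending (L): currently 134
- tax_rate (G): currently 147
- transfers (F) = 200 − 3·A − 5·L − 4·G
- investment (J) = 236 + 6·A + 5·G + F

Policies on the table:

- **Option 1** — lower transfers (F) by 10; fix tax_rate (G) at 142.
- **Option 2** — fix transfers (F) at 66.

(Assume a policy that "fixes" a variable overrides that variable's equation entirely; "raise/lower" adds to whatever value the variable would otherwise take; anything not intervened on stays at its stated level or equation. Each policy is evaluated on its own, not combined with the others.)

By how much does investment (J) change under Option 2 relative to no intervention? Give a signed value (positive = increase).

Baseline:
  A = 108
  L = 134
  G = 147
  F = 200 − 3·108 − 5·134 − 4·147 = -1382
  J = 236 + 6·108 + 5·147 + (-1382) = 237
Option 2 (F := 66):
  A = 108
  L = 134
  G = 147
  F = 66
  J = 236 + 6·108 + 5·147 + 66 = 1685
Change in J: 1685 − 237 = 1448

1448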